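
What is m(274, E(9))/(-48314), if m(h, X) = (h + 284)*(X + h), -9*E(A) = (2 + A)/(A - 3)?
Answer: -458335/144942 ≈ -3.1622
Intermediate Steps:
E(A) = -(2 + A)/(9*(-3 + A)) (E(A) = -(2 + A)/(9*(A - 3)) = -(2 + A)/(9*(-3 + A)))
m(h, X) = (284 + h)*(X + h)
m(274, E(9))/(-48314) = (274**2 + 284*((-2 - 1*9)/(9*(-3 + 9))) + 284*274 + ((-2 - 1*9)/(9*(-3 + 9)))*274)/(-48314) = (75076 + 284*((1/9)*(-2 - 9)/6) + 77816 + ((1/9)*(-2 - 9)/6)*274)*(-1/48314) = (75076 + 284*((1/9)*(1/6)*(-11)) + 77816 + ((1/9)*(1/6)*(-11))*274)*(-1/48314) = (75076 + 284*(-11/54) + 77816 - 11/54*274)*(-1/48314) = (75076 - 1562/27 + 77816 - 1507/27)*(-1/48314) = (458335/3)*(-1/48314) = -458335/144942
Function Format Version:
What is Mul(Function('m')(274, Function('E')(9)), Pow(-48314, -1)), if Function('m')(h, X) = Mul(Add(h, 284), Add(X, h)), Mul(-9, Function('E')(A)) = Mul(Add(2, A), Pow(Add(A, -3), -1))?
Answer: Rational(-458335, 144942) ≈ -3.1622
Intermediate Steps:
Function('E')(A) = Mul(Rational(-1, 9), Pow(Add(-3, A), -1), Add(2, A)) (Function('E')(A) = Mul(Rational(-1, 9), Mul(Add(2, A), Pow(Add(A, -3), -1))) = Mul(Rational(-1, 9), Mul(Add(2, A), Pow(Add(-3, A), -1))) = Mul(Rational(-1, 9), Mul(Pow(Add(-3, A), -1), Add(2, A))) = Mul(Rational(-1, 9), Pow(Add(-3, A), -1), Add(2, A)))
Function('m')(h, X) = Mul(Add(284, h), Add(X, h))
Mul(Function('m')(274, Function('E')(9)), Pow(-48314, -1)) = Mul(Add(Pow(274, 2), Mul(284, Mul(Rational(1, 9), Pow(Add(-3, 9), -1), Add(-2, Mul(-1, 9)))), Mul(284, 274), Mul(Mul(Rational(1, 9), Pow(Add(-3, 9), -1), Add(-2, Mul(-1, 9))), 274)), Pow(-48314, -1)) = Mul(Add(75076, Mul(284, Mul(Rational(1, 9), Pow(6, -1), Add(-2, -9))), 77816, Mul(Mul(Rational(1, 9), Pow(6, -1), Add(-2, -9)), 274)), Rational(-1, 48314)) = Mul(Add(75076, Mul(284, Mul(Rational(1, 9), Rational(1, 6), -11)), 77816, Mul(Mul(Rational(1, 9), Rational(1, 6), -11), 274)), Rational(-1, 48314)) = Mul(Add(75076, Mul(284, Rational(-11, 54)), 77816, Mul(Rational(-11, 54), 274)), Rational(-1, 48314)) = Mul(Add(75076, Rational(-1562, 27), 77816, Rational(-1507, 27)), Rational(-1, 48314)) = Mul(Rational(458335, 3), Rational(-1, 48314)) = Rational(-458335, 144942)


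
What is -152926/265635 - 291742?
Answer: -77497039096/265635 ≈ -2.9174e+5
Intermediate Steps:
-152926/265635 - 291742 = -77497039096/265635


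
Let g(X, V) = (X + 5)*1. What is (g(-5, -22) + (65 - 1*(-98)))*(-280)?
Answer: -45640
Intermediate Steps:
g(X, V) = 5 + X (g(X, V) = (5 + X)*1 = 5 + X)
(g(-5, -22) + (65 - 1*(-98)))*(-280) = ((5 - 5) + (65 - 1*(-98)))*(-280) = (0 + (65 + 98))*(-280) = (0 + 163)*(-280) = 163*(-280) = -45640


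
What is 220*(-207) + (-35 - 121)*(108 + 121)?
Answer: -81264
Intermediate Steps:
220*(-207) + (-35 - 121)*(108 + 121) = -45540 - 156*229 = -45540 - 35724 = -81264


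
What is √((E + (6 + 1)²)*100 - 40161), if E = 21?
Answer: I*√33161 ≈ 182.1*I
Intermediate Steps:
√((E + (6 + 1)²)*100 - 40161) = √((21 + (6 + 1)²)*100 - 40161) = √((21 + 7²)*100 - 40161) = √((21 + 49)*100 - 40161) = √(70*100 - 40161) = √(7000 - 40161) = √(-33161) = I*√33161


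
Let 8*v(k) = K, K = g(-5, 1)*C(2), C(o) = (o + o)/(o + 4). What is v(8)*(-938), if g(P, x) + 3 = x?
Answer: 469/3 ≈ 156.33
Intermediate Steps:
g(P, x) = -3 + x
C(o) = 2*o/(4 + o) (C(o) = (2*o)/(4 + o) = 2*o/(4 + o))
K = -4/3 (K = (-3 + 1)*(2*2/(4 + 2)) = -4*2/6 = -2*⅔ = -4/3 ≈ -1.3333)
v(k) = -⅙ (v(k) = (⅛)*(-4/3) = -⅙)
v(8)*(-938) = -⅙*(-938) = 469/3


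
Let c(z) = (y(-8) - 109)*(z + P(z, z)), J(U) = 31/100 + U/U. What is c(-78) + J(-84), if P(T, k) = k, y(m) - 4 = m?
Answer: 1762931/100 ≈ 17629.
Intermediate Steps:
J(U) = 131/100 (J(U) = 31*(1/100) + 1 = 31/100 + 1 = 131/100)
y(m) = 4 + m
c(z) = -226*z (c(z) = ((4 - 8) - 109)*(z + z) = (-4 - 109)*(2*z) = -226*z)
c(-78) + J(-84) = -226*(-78) + 131/100 = 17628 + 131/100 = 1762931/100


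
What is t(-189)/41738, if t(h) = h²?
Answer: 35721/41738 ≈ 0.85584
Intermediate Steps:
t(-189)/41738 = (-189)²/41738 = 35721*(1/41738) = 35721/41738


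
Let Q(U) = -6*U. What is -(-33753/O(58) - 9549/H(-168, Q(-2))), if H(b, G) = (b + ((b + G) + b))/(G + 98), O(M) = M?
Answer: -1846506/1189 ≈ -1553.0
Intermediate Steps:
H(b, G) = (G + 3*b)/(98 + G) (H(b, G) = (b + ((G + b) + b))/(98 + G) = (b + (G + 2*b))/(98 + G) = (G + 3*b)/(98 + G))
-(-33753/O(58) - 9549/H(-168, Q(-2))) = -(-33753/58 - 9549*(98 - 6*(-2))/(-6*(-2) + 3*(-168))) = -(-33753*1/58 - 9549*(98 + 12)/(12 - 504)) = -(-33753/58 - 9549/(-492/110)) = -(-33753/58 - 9549/((1/110)*(-492))) = -(-33753/58 - 9549/(-246/55)) = -(-33753/58 - 9549*(-55/246)) = -(-33753/58 + 175065/82) = -1*1846506/1189 = -1846506/1189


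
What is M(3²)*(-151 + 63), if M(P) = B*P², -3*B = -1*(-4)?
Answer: 9504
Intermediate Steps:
B = -4/3 (B = -(-1)*(-4)/3 = -⅓*4 = -4/3 ≈ -1.3333)
M(P) = -4*P²/3
M(3²)*(-151 + 63) = (-4*(3²)²/3)*(-151 + 63) = -4/3*9²*(-88) = -4/3*81*(-88) = -108*(-88) = 9504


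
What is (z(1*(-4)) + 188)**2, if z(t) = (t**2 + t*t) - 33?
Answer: 34969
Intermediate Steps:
z(t) = -33 + 2*t**2 (z(t) = (t**2 + t**2) - 33 = 2*t**2 - 33 = -33 + 2*t**2)
(z(1*(-4)) + 188)**2 = ((-33 + 2*(1*(-4))**2) + 188)**2 = ((-33 + 2*(-4)**2) + 188)**2 = ((-33 + 2*16) + 188)**2 = ((-33 + 32) + 188)**2 = (-1 + 188)**2 = 187**2 = 34969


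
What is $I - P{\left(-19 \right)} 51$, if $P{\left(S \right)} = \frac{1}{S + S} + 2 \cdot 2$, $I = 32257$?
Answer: $\frac{1218065}{38} \approx 32054.0$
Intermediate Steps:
$P{\left(S \right)} = 4 + \frac{1}{2 S}$ ($P{\left(S \right)} = \frac{1}{2 S} + 4 = 4 + \frac{1}{2 S}$)
$I - P{\left(-19 \right)} 51 = 32257 - \left(4 + \frac{1}{2 \left(-19\right)}\right) 51 = 32257 - \left(4 + \frac{1}{2} \left(- \frac{1}{19}\right)\right) 51 = 32257 - \left(4 - \frac{1}{38}\right) 51 = 32257 - \frac{151}{38} \cdot 51 = 32257 - \frac{7701}{38} = \frac{1218065}{38}$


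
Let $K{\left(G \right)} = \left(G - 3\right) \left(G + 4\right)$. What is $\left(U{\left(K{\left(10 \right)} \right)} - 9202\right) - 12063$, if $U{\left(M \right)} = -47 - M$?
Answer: $-21410$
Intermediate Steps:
$K{\left(G \right)} = \left(-3 + G\right) \left(4 + G\right)$
$\left(U{\left(K{\left(10 \right)} \right)} - 9202\right) - 12063 = \left(\left(-47 - \left(-12 + 10 + 10^{2}\right)\right) - 9202\right) - 12063 = \left(\left(-47 - \left(-12 + 10 + 100\right)\right) - 9202\right) - 12063 = \left(\left(-47 - 98\right) - 9202\right) - 12063 = \left(-145 - 9202\right) - 12063 = -9347 - 12063 = -21410$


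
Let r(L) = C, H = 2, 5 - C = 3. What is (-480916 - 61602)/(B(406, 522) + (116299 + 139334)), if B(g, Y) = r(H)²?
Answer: -542518/255637 ≈ -2.1222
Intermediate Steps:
C = 2 (C = 5 - 1*3 = 5 - 3 = 2)
r(L) = 2
B(g, Y) = 4 (B(g, Y) = 2² = 4)
(-480916 - 61602)/(B(406, 522) + (116299 + 139334)) = (-480916 - 61602)/(4 + (116299 + 139334)) = -542518/(4 + 255633) = -542518/255637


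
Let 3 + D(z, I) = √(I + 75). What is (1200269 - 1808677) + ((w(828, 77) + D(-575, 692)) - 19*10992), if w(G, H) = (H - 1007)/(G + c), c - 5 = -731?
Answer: -13893558/17 + √767 ≈ -8.1724e+5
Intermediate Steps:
c = -726 (c = 5 - 731 = -726)
D(z, I) = -3 + √(75 + I) (D(z, I) = -3 + √(I + 75) = -3 + √(75 + I))
w(G, H) = (-1007 + H)/(-726 + G) (w(G, H) = (H - 1007)/(G - 726) = (-1007 + H)/(-726 + G))
(1200269 - 1808677) + ((w(828, 77) + D(-575, 692)) - 19*10992) = (1200269 - 1808677) + (((-1007 + 77)/(-726 + 828) + (-3 + √(75 + 692))) - 19*10992) = -608408 + ((-930/102 + (-3 + √767)) - 208848) = -608408 + (((1/102)*(-930) + (-3 + √767)) - 208848) = -608408 + ((-155/17 + (-3 + √767)) - 208848) = -608408 + ((-206/17 + √767) - 208848) = -608408 + (-3550622/17 + √767) = -13893558/17 + √767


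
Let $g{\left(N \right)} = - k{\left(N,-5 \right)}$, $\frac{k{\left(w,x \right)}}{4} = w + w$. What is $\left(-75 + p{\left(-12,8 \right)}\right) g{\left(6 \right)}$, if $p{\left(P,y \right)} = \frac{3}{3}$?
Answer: $3552$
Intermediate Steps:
$p{\left(P,y \right)} = 1$ ($p{\left(P,y \right)} = 3 \cdot \frac{1}{3} = 1$)
$k{\left(w,x \right)} = 8 w$ ($k{\left(w,x \right)} = 4 \left(w + w\right) = 4 \cdot 2 w = 8 w$)
$g{\left(N \right)} = - 8 N$
$\left(-75 + p{\left(-12,8 \right)}\right) g{\left(6 \right)} = \left(-75 + 1\right) \left(\left(-8\right) 6\right) = \left(-74\right) \left(-48\right) = 3552$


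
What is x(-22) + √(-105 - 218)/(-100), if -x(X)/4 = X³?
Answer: 42592 - I*√323/100 ≈ 42592.0 - 0.17972*I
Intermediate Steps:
x(X) = -4*X³
x(-22) + √(-105 - 218)/(-100) = -4*(-22)³ + √(-105 - 218)/(-100) = -4*(-10648) + √(-323)*(-1/100) = 42592 + (I*√323)*(-1/100) = 42592 - I*√323/100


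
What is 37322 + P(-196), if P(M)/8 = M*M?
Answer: 344650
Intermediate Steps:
P(M) = 8*M² (P(M) = 8*(M*M) = 8*M²)
37322 + P(-196) = 37322 + 8*(-196)² = 37322 + 8*38416 = 37322 + 307328 = 344650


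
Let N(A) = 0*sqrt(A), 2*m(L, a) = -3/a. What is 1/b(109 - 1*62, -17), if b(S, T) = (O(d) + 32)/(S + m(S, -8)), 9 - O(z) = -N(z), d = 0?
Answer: 755/656 ≈ 1.1509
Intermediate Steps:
m(L, a) = -3/(2*a) (m(L, a) = (-3/a)/2 = -3/(2*a))
N(A) = 0
O(z) = 9 (O(z) = 9 - (-1)*0 = 9 - 1*0 = 9 + 0 = 9)
b(S, T) = 41/(3/16 + S) (b(S, T) = (9 + 32)/(S - 3/2/(-8)) = 41/(S - 3/2*(-1/8)) = 41/(S + 3/16) = 41/(3/16 + S))
1/b(109 - 1*62, -17) = 1/(656/(3 + 16*(109 - 1*62))) = 1/(656/(3 + 16*(109 - 62))) = 1/(656/(3 + 16*47)) = 1/(656/(3 + 752)) = 1/(656/755) = 755/656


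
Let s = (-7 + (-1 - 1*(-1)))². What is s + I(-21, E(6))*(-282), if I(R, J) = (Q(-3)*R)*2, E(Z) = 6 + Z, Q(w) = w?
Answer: -35483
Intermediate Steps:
I(R, J) = -6*R (I(R, J) = -3*R*2 = -6*R)
s = 49 (s = (-7 + (-1 + 1))² = (-7 + 0)² = (-7)² = 49)
s + I(-21, E(6))*(-282) = 49 - 6*(-21)*(-282) = 49 + 126*(-282) = 49 - 35532 = -35483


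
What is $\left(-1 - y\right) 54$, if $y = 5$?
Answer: $-324$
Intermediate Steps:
$\left(-1 - y\right) 54 = \left(-1 - 5\right) 54 = \left(-6\right) 54 = -324$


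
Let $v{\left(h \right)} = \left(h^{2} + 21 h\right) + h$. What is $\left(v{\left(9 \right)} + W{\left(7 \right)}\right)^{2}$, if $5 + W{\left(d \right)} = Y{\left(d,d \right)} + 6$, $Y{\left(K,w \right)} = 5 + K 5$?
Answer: $102400$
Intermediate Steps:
$Y{\left(K,w \right)} = 5 + 5 K$
$v{\left(h \right)} = h^{2} + 22 h$
$W{\left(d \right)} = 6 + 5 d$ ($W{\left(d \right)} = -5 + \left(\left(5 + 5 d\right) + 6\right) = -5 + \left(11 + 5 d\right) = 6 + 5 d$)
$\left(v{\left(9 \right)} + W{\left(7 \right)}\right)^{2} = \left(9 \left(22 + 9\right) + \left(6 + 5 \cdot 7\right)\right)^{2} = \left(9 \cdot 31 + \left(6 + 35\right)\right)^{2} = \left(279 + 41\right)^{2} = 320^{2} = 102400$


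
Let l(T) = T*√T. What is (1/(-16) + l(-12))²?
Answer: -442367/256 + 3*I*√3 ≈ -1728.0 + 5.1962*I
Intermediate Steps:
l(T) = T^(3/2)
(1/(-16) + l(-12))² = (1/(-16) + (-12)^(3/2))² = (-1/16 - 24*I*√3)²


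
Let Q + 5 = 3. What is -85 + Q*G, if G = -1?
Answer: -83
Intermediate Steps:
Q = -2 (Q = -5 + 3 = -2)
-85 + Q*G = -85 - 2*(-1) = -85 + 2 = -83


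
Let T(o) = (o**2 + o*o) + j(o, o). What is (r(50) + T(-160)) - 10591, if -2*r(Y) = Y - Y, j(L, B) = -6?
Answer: 40603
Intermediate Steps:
r(Y) = 0 (r(Y) = -(Y - Y)/2 = -1/2*0 = 0)
T(o) = -6 + 2*o**2 (T(o) = (o**2 + o*o) - 6 = (o**2 + o**2) - 6 = 2*o**2 - 6 = -6 + 2*o**2)
(r(50) + T(-160)) - 10591 = (0 + (-6 + 2*(-160)**2)) - 10591 = (0 + (-6 + 2*25600)) - 10591 = (0 + (-6 + 51200)) - 10591 = (0 + 51194) - 10591 = 51194 - 10591 = 40603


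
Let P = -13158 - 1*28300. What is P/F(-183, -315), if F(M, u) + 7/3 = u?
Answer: 62187/476 ≈ 130.65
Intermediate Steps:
F(M, u) = -7/3 + u
P = -41458 (P = -13158 - 28300 = -41458)
P/F(-183, -315) = -41458/(-7/3 - 315) = -41458/(-952/3) = -41458*(-3/952) = 62187/476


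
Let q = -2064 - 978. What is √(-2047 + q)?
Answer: I*√5089 ≈ 71.337*I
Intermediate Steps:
q = -3042
√(-2047 + q) = √(-2047 - 3042) = √(-5089) = I*√5089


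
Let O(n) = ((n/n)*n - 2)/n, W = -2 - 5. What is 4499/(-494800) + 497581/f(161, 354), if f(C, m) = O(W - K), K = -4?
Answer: 147721842781/494800 ≈ 2.9855e+5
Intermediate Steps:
W = -7
O(n) = (-2 + n)/n (O(n) = (1*n - 2)/n = (n - 2)/n = (-2 + n)/n)
f(C, m) = 5/3 (f(C, m) = (-2 + (-7 - 1*(-4)))/(-7 - 1*(-4)) = (-2 + (-7 + 4))/(-7 + 4) = (-2 - 3)/(-3) = -⅓*(-5) = 5/3)
4499/(-494800) + 497581/f(161, 354) = 4499/(-494800) + 497581/(5/3) = 4499*(-1/494800) + 497581*(⅗) = -4499/494800 + 1492743/5 = 147721842781/494800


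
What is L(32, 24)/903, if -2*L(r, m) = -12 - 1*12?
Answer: 4/301 ≈ 0.013289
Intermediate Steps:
L(r, m) = 12 (L(r, m) = -(-12 - 1*12)/2 = -(-12 - 12)/2 = -½*(-24) = 12)
L(32, 24)/903 = 12/903 = 12*(1/903) = 4/301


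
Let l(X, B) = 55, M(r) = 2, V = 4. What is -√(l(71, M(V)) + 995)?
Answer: -5*√42 ≈ -32.404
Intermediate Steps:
-√(l(71, M(V)) + 995) = -√(55 + 995) = -√1050 = -5*√42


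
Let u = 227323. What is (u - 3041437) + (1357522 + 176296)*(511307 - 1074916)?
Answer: -864476443276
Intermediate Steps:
(u - 3041437) + (1357522 + 176296)*(511307 - 1074916) = (227323 - 3041437) + (1357522 + 176296)*(511307 - 1074916) = -2814114 + 1533818*(-563609) = -2814114 - 864473629162 = -864476443276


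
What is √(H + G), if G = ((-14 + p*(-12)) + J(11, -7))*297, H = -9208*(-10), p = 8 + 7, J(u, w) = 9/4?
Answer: √140521/2 ≈ 187.43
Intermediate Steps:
J(u, w) = 9/4 (J(u, w) = 9*(¼) = 9/4)
p = 15
H = 92080
G = -227799/4 (G = ((-14 + 15*(-12)) + 9/4)*297 = ((-14 - 180) + 9/4)*297 = (-194 + 9/4)*297 = -767/4*297 = -227799/4 ≈ -56950.)
√(H + G) = √(92080 - 227799/4) = √(140521/4) = √140521/2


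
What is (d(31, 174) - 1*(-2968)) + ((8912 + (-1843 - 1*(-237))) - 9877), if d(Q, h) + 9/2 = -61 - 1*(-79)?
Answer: 821/2 ≈ 410.50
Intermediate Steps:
d(Q, h) = 27/2 (d(Q, h) = -9/2 + (-61 - 1*(-79)) = -9/2 + (-61 + 79) = -9/2 + 18 = 27/2)
(d(31, 174) - 1*(-2968)) + ((8912 + (-1843 - 1*(-237))) - 9877) = (27/2 - 1*(-2968)) + ((8912 + (-1843 - 1*(-237))) - 9877) = (27/2 + 2968) + ((8912 + (-1843 + 237)) - 9877) = 5963/2 + ((8912 - 1606) - 9877) = 5963/2 + (7306 - 9877) = 5963/2 - 2571 = 821/2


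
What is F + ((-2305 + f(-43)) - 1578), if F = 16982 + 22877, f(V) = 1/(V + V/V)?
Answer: 1510991/42 ≈ 35976.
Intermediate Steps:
f(V) = 1/(1 + V) (f(V) = 1/(V + 1) = 1/(1 + V))
F = 39859
F + ((-2305 + f(-43)) - 1578) = 39859 + ((-2305 + 1/(1 - 43)) - 1578) = 39859 + ((-2305 + 1/(-42)) - 1578) = 39859 + ((-2305 - 1/42) - 1578) = 39859 + (-96811/42 - 1578) = 39859 - 163087/42 = 1510991/42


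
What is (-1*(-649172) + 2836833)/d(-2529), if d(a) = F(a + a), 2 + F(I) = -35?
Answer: -3486005/37 ≈ -94216.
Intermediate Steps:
F(I) = -37 (F(I) = -2 - 35 = -37)
d(a) = -37
(-1*(-649172) + 2836833)/d(-2529) = (-1*(-649172) + 2836833)/(-37) = (649172 + 2836833)*(-1/37) = 3486005*(-1/37) = -3486005/37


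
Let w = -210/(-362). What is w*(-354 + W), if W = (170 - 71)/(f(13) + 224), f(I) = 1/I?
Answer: -36047025/175751 ≈ -205.10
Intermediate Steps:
w = 105/181 (w = -210*(-1/362) = 105/181 ≈ 0.58011)
W = 429/971 (W = (170 - 71)/(1/13 + 224) = 99/(1/13 + 224) = 99/(2913/13) = 99*(13/2913) = 429/971 ≈ 0.44181)
w*(-354 + W) = 105*(-354 + 429/971)/181 = (105/181)*(-343305/971) = -36047025/175751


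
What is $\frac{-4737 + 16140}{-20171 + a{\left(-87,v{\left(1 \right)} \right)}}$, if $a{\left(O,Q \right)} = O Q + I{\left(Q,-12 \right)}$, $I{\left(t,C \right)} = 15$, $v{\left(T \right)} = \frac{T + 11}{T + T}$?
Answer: $- \frac{1629}{2954} \approx -0.55146$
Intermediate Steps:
$v{\left(T \right)} = \frac{11 + T}{2 T}$
$a{\left(O,Q \right)} = 15 + O Q$ ($a{\left(O,Q \right)} = O Q + 15 = 15 + O Q$)
$\frac{-4737 + 16140}{-20171 + a{\left(-87,v{\left(1 \right)} \right)}} = \frac{-4737 + 16140}{-20171 + \left(15 - 87 \frac{11 + 1}{2 \cdot 1}\right)} = \frac{11403}{-20171 + \left(15 - 87 \cdot \frac{1}{2} \cdot 1 \cdot 12\right)} = \frac{11403}{-20171 + \left(15 - 522\right)} = \frac{11403}{-20171 - 507} = \frac{11403}{-20678} = 11403 \left(- \frac{1}{20678}\right) = - \frac{1629}{2954}$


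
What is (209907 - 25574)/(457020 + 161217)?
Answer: 184333/618237 ≈ 0.29816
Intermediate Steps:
(209907 - 25574)/(457020 + 161217) = 184333/618237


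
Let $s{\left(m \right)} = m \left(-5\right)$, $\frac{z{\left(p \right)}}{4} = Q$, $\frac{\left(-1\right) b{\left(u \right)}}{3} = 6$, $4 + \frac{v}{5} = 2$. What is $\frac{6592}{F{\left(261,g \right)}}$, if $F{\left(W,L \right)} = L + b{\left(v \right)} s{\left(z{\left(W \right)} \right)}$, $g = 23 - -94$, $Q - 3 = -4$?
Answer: $- \frac{6592}{243} \approx -27.128$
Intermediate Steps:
$v = -10$ ($v = -20 + 5 \cdot 2 = -20 + 10 = -10$)
$b{\left(u \right)} = -18$ ($b{\left(u \right)} = \left(-3\right) 6 = -18$)
$Q = -1$ ($Q = 3 - 4 = -1$)
$z{\left(p \right)} = -4$ ($z{\left(p \right)} = 4 \left(-1\right) = -4$)
$s{\left(m \right)} = - 5 m$
$g = 117$ ($g = 23 + 94 = 117$)
$F{\left(W,L \right)} = -360 + L$ ($F{\left(W,L \right)} = L - 18 \left(\left(-5\right) \left(-4\right)\right) = L - 360 = -360 + L$)
$\frac{6592}{F{\left(261,g \right)}} = \frac{6592}{-360 + 117} = \frac{6592}{-243} = 6592 \left(- \frac{1}{243}\right) = - \frac{6592}{243}$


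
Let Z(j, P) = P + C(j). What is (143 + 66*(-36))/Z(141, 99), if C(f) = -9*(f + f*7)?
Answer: 2233/10053 ≈ 0.22212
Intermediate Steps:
C(f) = -72*f (C(f) = -9*(f + 7*f) = -72*f)
Z(j, P) = P - 72*j
(143 + 66*(-36))/Z(141, 99) = (143 + 66*(-36))/(99 - 72*141) = (143 - 2376)/(99 - 10152) = -2233/(-10053) = -2233*(-1/10053) = 2233/10053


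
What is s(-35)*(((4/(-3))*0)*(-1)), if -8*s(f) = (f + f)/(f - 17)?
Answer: 0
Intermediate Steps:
s(f) = -f/(4*(-17 + f)) (s(f) = -(f + f)/(8*(f - 17)) = -2*f/(8*(-17 + f)) = -f/(4*(-17 + f)))
s(-35)*(((4/(-3))*0)*(-1)) = (-1*(-35)/(-68 + 4*(-35)))*(((4/(-3))*0)*(-1)) = (-1*(-35)/(-68 - 140))*(((4*(-⅓))*0)*(-1)) = (-1*(-35)/(-208))*(-4/3*0*(-1)) = (-1*(-35)*(-1/208))*(0*(-1)) = -35/208*0 = 0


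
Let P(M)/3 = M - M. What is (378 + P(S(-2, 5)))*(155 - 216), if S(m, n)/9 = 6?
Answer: -23058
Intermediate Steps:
S(m, n) = 54 (S(m, n) = 9*6 = 54)
P(M) = 0 (P(M) = 3*(M - M) = 3*0 = 0)
(378 + P(S(-2, 5)))*(155 - 216) = (378 + 0)*(155 - 216) = 378*(-61) = -23058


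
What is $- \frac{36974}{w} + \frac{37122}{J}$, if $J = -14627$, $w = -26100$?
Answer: $- \frac{214032751}{190882350} \approx -1.1213$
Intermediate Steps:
$- \frac{36974}{w} + \frac{37122}{J} = - \frac{36974}{-26100} + \frac{37122}{-14627} = \left(-36974\right) \left(- \frac{1}{26100}\right) + 37122 \left(- \frac{1}{14627}\right) = \frac{18487}{13050} - \frac{37122}{14627} = - \frac{214032751}{190882350}$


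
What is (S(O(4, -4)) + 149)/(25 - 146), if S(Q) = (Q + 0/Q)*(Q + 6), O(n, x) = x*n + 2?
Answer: -261/121 ≈ -2.1570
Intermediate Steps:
O(n, x) = 2 + n*x (O(n, x) = n*x + 2 = 2 + n*x)
S(Q) = Q*(6 + Q) (S(Q) = (Q + 0)*(6 + Q) = Q*(6 + Q))
(S(O(4, -4)) + 149)/(25 - 146) = ((2 + 4*(-4))*(6 + (2 + 4*(-4))) + 149)/(25 - 146) = ((2 - 16)*(6 + (2 - 16)) + 149)/(-121) = -(-14*(6 - 14) + 149)/121 = -(-14*(-8) + 149)/121 = -(112 + 149)/121 = -1/121*261 = -261/121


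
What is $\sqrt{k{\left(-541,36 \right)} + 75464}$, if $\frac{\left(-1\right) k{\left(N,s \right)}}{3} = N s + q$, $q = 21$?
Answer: $\sqrt{133829} \approx 365.83$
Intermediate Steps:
$k{\left(N,s \right)} = -63 - 3 N s$ ($k{\left(N,s \right)} = - 3 \left(N s + 21\right) = - 3 \left(21 + N s\right) = -63 - 3 N s$)
$\sqrt{k{\left(-541,36 \right)} + 75464} = \sqrt{\left(-63 - \left(-1623\right) 36\right) + 75464} = \sqrt{\left(-63 + 58428\right) + 75464} = \sqrt{58365 + 75464} = \sqrt{133829}$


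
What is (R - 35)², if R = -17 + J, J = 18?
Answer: 1156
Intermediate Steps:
R = 1 (R = -17 + 18 = 1)
(R - 35)² = (1 - 35)² = (-34)² = 1156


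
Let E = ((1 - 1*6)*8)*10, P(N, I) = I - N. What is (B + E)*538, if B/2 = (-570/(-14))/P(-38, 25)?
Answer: -31532180/147 ≈ -2.1450e+5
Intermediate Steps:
E = -400 (E = ((1 - 6)*8)*10 = -5*8*10 = -40*10 = -400)
B = 190/147 (B = 2*((-570/(-14))/(25 - 1*(-38))) = 2*((-570*(-1/14))/(25 + 38)) = 2*((285/7)/63) = 2*((285/7)*(1/63)) = 2*(95/147) = 190/147 ≈ 1.2925)
(B + E)*538 = (190/147 - 400)*538 = -58610/147*538 = -31532180/147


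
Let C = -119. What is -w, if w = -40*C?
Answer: -4760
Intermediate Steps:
w = 4760 (w = -40*(-119) = 4760)
-w = -1*4760 = -4760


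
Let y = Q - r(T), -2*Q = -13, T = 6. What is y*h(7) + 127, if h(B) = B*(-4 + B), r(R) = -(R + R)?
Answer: 1031/2 ≈ 515.50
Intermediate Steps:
r(R) = -2*R
Q = 13/2 (Q = -½*(-13) = 13/2 ≈ 6.5000)
y = 37/2 (y = 13/2 - (-2)*6 = 13/2 - 1*(-12) = 13/2 + 12 = 37/2 ≈ 18.500)
y*h(7) + 127 = 37*(7*(-4 + 7))/2 + 127 = 37*(7*3)/2 + 127 = (37/2)*21 + 127 = 777/2 + 127 = 1031/2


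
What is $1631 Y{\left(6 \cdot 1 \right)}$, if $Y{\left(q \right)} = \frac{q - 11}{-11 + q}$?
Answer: $1631$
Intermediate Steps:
$Y{\left(q \right)} = 1$ ($Y{\left(q \right)} = \frac{-11 + q}{-11 + q} = 1$)
$1631 Y{\left(6 \cdot 1 \right)} = 1631 \cdot 1 = 1631$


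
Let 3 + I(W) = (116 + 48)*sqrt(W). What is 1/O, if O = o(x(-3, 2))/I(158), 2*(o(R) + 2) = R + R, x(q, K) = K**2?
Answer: -3/2 + 82*sqrt(158) ≈ 1029.2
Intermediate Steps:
o(R) = -2 + R (o(R) = -2 + (R + R)/2 = -2 + (2*R)/2 = -2 + R)
I(W) = -3 + 164*sqrt(W) (I(W) = -3 + (116 + 48)*sqrt(W) = -3 + 164*sqrt(W))
O = 2/(-3 + 164*sqrt(158)) (O = (-2 + 2**2)/(-3 + 164*sqrt(158)) = (-2 + 4)/(-3 + 164*sqrt(158)) = 2/(-3 + 164*sqrt(158)) ≈ 0.00097161)
1/O = 1/(6/4249559 + 328*sqrt(158)/4249559)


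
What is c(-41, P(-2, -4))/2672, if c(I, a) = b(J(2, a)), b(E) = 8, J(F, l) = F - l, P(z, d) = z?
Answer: 1/334 ≈ 0.0029940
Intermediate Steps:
c(I, a) = 8
c(-41, P(-2, -4))/2672 = 8/2672 = 8*(1/2672) = 1/334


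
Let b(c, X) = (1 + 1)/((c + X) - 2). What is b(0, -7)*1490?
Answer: -2980/9 ≈ -331.11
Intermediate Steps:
b(c, X) = 2/(-2 + X + c) (b(c, X) = 2/((X + c) - 2) = 2/(-2 + X + c))
b(0, -7)*1490 = (2/(-2 - 7 + 0))*1490 = (2/(-9))*1490 = (2*(-1/9))*1490 = -2/9*1490 = -2980/9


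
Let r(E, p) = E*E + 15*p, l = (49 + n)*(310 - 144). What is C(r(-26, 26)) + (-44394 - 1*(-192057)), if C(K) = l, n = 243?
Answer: 196135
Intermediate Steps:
l = 48472 (l = (49 + 243)*(310 - 144) = 292*166 = 48472)
r(E, p) = E² + 15*p
C(K) = 48472
C(r(-26, 26)) + (-44394 - 1*(-192057)) = 48472 + (-44394 - 1*(-192057)) = 48472 + (-44394 + 192057) = 48472 + 147663 = 196135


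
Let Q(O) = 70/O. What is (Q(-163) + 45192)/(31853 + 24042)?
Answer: 1052318/1301555 ≈ 0.80851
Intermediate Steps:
(Q(-163) + 45192)/(31853 + 24042) = (70/(-163) + 45192)/(31853 + 24042) = (70*(-1/163) + 45192)/55895 = (-70/163 + 45192)*(1/55895) = (7366226/163)*(1/55895) = 1052318/1301555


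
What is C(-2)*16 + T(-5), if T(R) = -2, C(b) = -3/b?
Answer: 22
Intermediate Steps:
C(-2)*16 + T(-5) = -3/(-2)*16 - 2 = -3*(-½)*16 - 2 = (3/2)*16 - 2 = 24 - 2 = 22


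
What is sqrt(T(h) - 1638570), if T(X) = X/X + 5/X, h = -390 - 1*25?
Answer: 2*I*sqrt(2822025481)/83 ≈ 1280.1*I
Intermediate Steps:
h = -415 (h = -390 - 25 = -415)
T(X) = 1 + 5/X
sqrt(T(h) - 1638570) = sqrt((5 - 415)/(-415) - 1638570) = sqrt(-1/415*(-410) - 1638570) = sqrt(82/83 - 1638570) = sqrt(-136001228/83) = 2*I*sqrt(2822025481)/83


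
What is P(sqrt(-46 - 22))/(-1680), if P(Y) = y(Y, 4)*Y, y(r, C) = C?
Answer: -I*sqrt(17)/210 ≈ -0.019634*I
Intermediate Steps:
P(Y) = 4*Y
P(sqrt(-46 - 22))/(-1680) = (4*sqrt(-46 - 22))/(-1680) = (4*sqrt(-68))*(-1/1680) = (4*(2*I*sqrt(17)))*(-1/1680) = (8*I*sqrt(17))*(-1/1680) = -I*sqrt(17)/210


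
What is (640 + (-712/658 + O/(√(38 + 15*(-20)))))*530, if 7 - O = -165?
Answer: 111408120/329 - 45580*I*√262/131 ≈ 3.3863e+5 - 5631.9*I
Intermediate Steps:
O = 172 (O = 7 - 1*(-165) = 7 + 165 = 172)
(640 + (-712/658 + O/(√(38 + 15*(-20)))))*530 = (640 + (-712/658 + 172/(√(38 + 15*(-20)))))*530 = (640 + (-712*1/658 + 172/(√(38 - 300))))*530 = (640 + (-356/329 + 172/(√(-262))))*530 = (640 + (-356/329 + 172/((I*√262))))*530 = (640 + (-356/329 + 172*(-I*√262/262)))*530 = (640 + (-356/329 - 86*I*√262/131))*530 = (210204/329 - 86*I*√262/131)*530 = 111408120/329 - 45580*I*√262/131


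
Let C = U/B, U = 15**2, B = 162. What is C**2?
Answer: 625/324 ≈ 1.9290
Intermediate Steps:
U = 225
C = 25/18 (C = 225/162 = 225*(1/162) = 25/18 ≈ 1.3889)
C**2 = (25/18)**2 = 625/324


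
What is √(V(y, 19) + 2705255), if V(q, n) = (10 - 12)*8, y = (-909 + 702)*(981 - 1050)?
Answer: √2705239 ≈ 1644.8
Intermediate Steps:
y = 14283 (y = -207*(-69) = 14283)
V(q, n) = -16 (V(q, n) = -2*8 = -16)
√(V(y, 19) + 2705255) = √(-16 + 2705255) = √2705239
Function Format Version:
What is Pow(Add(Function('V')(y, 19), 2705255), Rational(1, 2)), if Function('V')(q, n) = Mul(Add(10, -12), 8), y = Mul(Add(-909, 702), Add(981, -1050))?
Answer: Pow(2705239, Rational(1, 2)) ≈ 1644.8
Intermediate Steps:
y = 14283 (y = Mul(-207, -69) = 14283)
Function('V')(q, n) = -16 (Function('V')(q, n) = Mul(-2, 8) = -16)
Pow(Add(Function('V')(y, 19), 2705255), Rational(1, 2)) = Pow(Add(-16, 2705255), Rational(1, 2)) = Pow(2705239, Rational(1, 2))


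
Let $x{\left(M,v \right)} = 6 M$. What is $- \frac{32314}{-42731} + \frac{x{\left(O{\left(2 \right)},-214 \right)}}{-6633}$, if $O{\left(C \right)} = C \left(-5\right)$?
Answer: $\frac{72300874}{94478241} \approx 0.76526$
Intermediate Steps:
$O{\left(C \right)} = - 5 C$
$- \frac{32314}{-42731} + \frac{x{\left(O{\left(2 \right)},-214 \right)}}{-6633} = - \frac{32314}{-42731} + \frac{6 \left(\left(-5\right) 2\right)}{-6633} = \left(-32314\right) \left(- \frac{1}{42731}\right) + 6 \left(-10\right) \left(- \frac{1}{6633}\right) = \frac{32314}{42731} - - \frac{20}{2211} = \frac{32314}{42731} + \frac{20}{2211} = \frac{72300874}{94478241}$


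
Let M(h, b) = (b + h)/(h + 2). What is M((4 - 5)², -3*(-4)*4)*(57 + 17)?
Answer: 3626/3 ≈ 1208.7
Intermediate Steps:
M(h, b) = (b + h)/(2 + h)
M((4 - 5)², -3*(-4)*4)*(57 + 17) = ((-3*(-4)*4 + (4 - 5)²)/(2 + (4 - 5)²))*(57 + 17) = ((12*4 + (-1)²)/(2 + (-1)²))*74 = ((48 + 1)/(2 + 1))*74 = (49/3)*74 = 3626/3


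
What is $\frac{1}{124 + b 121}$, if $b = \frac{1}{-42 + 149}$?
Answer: $\frac{107}{13389} \approx 0.0079916$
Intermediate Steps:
$b = \frac{1}{107} \approx 0.0093458$
$\frac{1}{124 + b 121} = \frac{1}{124 + \frac{1}{107} \cdot 121} = \frac{1}{124 + \frac{121}{107}} = \frac{1}{\frac{13389}{107}} = \frac{107}{13389}$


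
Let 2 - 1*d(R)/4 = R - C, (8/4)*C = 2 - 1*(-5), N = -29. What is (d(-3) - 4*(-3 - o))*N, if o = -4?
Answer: -870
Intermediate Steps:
C = 7/2 (C = (2 - 1*(-5))/2 = (2 + 5)/2 = (1/2)*7 = 7/2 ≈ 3.5000)
d(R) = 22 - 4*R (d(R) = 8 - 4*(R - 1*7/2) = 8 - 4*(R - 7/2) = 8 - 4*(-7/2 + R) = 8 + (14 - 4*R) = 22 - 4*R)
(d(-3) - 4*(-3 - o))*N = ((22 - 4*(-3)) - 4*(-3 - 1*(-4)))*(-29) = ((22 + 12) - 4*(-3 + 4))*(-29) = (34 - 4*1)*(-29) = (34 - 4)*(-29) = 30*(-29) = -870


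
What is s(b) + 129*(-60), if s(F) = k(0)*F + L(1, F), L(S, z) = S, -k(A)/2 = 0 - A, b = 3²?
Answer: -7739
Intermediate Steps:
b = 9
k(A) = 2*A (k(A) = -2*(0 - A) = -(-2)*A = 2*A)
s(F) = 1 (s(F) = (2*0)*F + 1 = 0*F + 1 = 0 + 1 = 1)
s(b) + 129*(-60) = 1 + 129*(-60) = 1 - 7740 = -7739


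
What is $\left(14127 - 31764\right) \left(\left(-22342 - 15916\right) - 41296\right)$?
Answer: $1403093898$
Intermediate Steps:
$\left(14127 - 31764\right) \left(\left(-22342 - 15916\right) - 41296\right) = - 17637 \left(-38258 - 41296\right) = \left(-17637\right) \left(-79554\right) = 1403093898$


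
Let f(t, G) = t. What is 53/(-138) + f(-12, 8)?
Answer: -1709/138 ≈ -12.384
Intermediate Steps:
53/(-138) + f(-12, 8) = 53/(-138) - 12 = -1/138*53 - 12 = -53/138 - 12 = -1709/138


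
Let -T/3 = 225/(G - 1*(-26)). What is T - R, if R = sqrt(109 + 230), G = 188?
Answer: -675/214 - sqrt(339) ≈ -21.566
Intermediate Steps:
T = -675/214 (T = -675/(188 - 1*(-26)) = -675/(188 + 26) = -675/214 ≈ -3.1542)
R = sqrt(339) ≈ 18.412
T - R = -675/214 - sqrt(339)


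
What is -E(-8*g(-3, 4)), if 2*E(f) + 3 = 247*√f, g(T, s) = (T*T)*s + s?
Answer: 3/2 - 988*I*√5 ≈ 1.5 - 2209.2*I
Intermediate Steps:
g(T, s) = s + s*T² (g(T, s) = T²*s + s = s*T² + s = s + s*T²)
E(f) = -3/2 + 247*√f/2 (E(f) = -3/2 + (247*√f)/2 = -3/2 + 247*√f/2)
-E(-8*g(-3, 4)) = -(-3/2 + 247*√(-32*(1 + (-3)²))/2) = -(-3/2 + 247*√(-32*(1 + 9))/2) = -(-3/2 + 247*√(-32*10)/2) = -(-3/2 + 247*√(-8*40)/2) = -(-3/2 + 247*√(-320)/2) = -(-3/2 + 247*(8*I*√5)/2) = -(-3/2 + 988*I*√5) = 3/2 - 988*I*√5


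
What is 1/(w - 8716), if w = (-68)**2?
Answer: -1/4092 ≈ -0.00024438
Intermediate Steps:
w = 4624
1/(w - 8716) = 1/(4624 - 8716) = 1/(-4092) = -1/4092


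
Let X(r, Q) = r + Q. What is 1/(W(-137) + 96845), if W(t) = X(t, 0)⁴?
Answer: 1/352372206 ≈ 2.8379e-9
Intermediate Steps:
X(r, Q) = Q + r
W(t) = t⁴ (W(t) = (0 + t)⁴ = t⁴)
1/(W(-137) + 96845) = 1/((-137)⁴ + 96845) = 1/(352275361 + 96845) = 1/352372206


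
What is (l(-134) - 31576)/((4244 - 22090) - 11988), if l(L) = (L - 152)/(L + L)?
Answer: 4231041/3997756 ≈ 1.0584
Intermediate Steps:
l(L) = (-152 + L)/(2*L) (l(L) = (-152 + L)/((2*L)) = (-152 + L)*(1/(2*L)) = (-152 + L)/(2*L))
(l(-134) - 31576)/((4244 - 22090) - 11988) = ((½)*(-152 - 134)/(-134) - 31576)/((4244 - 22090) - 11988) = ((½)*(-1/134)*(-286) - 31576)/(-17846 - 11988) = (143/134 - 31576)/(-29834) = -4231041/134*(-1/29834) = 4231041/3997756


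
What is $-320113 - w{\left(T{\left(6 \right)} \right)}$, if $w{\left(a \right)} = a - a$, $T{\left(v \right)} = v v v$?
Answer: $-320113$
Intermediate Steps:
$T{\left(v \right)} = v^{3}$ ($T{\left(v \right)} = v^{2} v = v^{3}$)
$w{\left(a \right)} = 0$
$-320113 - w{\left(T{\left(6 \right)} \right)} = -320113 - 0 = -320113 + 0 = -320113$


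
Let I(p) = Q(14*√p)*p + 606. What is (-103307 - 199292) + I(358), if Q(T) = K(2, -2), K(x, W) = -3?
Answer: -303067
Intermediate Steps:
Q(T) = -3
I(p) = 606 - 3*p (I(p) = -3*p + 606 = 606 - 3*p)
(-103307 - 199292) + I(358) = (-103307 - 199292) + (606 - 3*358) = -302599 + (606 - 1074) = -302599 - 468 = -303067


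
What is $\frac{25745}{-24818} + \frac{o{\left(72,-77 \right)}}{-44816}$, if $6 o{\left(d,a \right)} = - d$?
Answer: $- \frac{144186263}{139030436} \approx -1.0371$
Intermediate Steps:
$o{\left(d,a \right)} = - \frac{d}{6}$ ($o{\left(d,a \right)} = \frac{\left(-1\right) d}{6} = - \frac{d}{6}$)
$\frac{25745}{-24818} + \frac{o{\left(72,-77 \right)}}{-44816} = \frac{25745}{-24818} + \frac{\left(- \frac{1}{6}\right) 72}{-44816} = 25745 \left(- \frac{1}{24818}\right) - - \frac{3}{11204} = - \frac{25745}{24818} + \frac{3}{11204} = - \frac{144186263}{139030436}$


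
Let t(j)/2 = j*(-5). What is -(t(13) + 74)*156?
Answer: 8736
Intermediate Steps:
t(j) = -10*j (t(j) = 2*(j*(-5)) = 2*(-5*j) = -10*j)
-(t(13) + 74)*156 = -(-10*13 + 74)*156 = -(-130 + 74)*156 = -(-56)*156 = -1*(-8736) = 8736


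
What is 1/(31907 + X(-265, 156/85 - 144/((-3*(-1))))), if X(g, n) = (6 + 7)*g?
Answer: 1/28462 ≈ 3.5135e-5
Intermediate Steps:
X(g, n) = 13*g
1/(31907 + X(-265, 156/85 - 144/((-3*(-1))))) = 1/(31907 + 13*(-265)) = 1/(31907 - 3445) = 1/28462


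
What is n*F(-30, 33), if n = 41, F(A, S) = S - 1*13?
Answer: 820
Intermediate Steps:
F(A, S) = -13 + S (F(A, S) = S - 13 = -13 + S)
n*F(-30, 33) = 41*(-13 + 33) = 41*20 = 820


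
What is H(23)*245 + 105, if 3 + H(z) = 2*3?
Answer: 840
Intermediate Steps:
H(z) = 3 (H(z) = -3 + 2*3 = -3 + 6 = 3)
H(23)*245 + 105 = 3*245 + 105 = 735 + 105 = 840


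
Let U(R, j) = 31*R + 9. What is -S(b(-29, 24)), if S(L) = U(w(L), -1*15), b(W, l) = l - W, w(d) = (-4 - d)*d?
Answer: 93642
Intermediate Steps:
w(d) = d*(-4 - d)
U(R, j) = 9 + 31*R
S(L) = 9 - 31*L*(4 + L) (S(L) = 9 + 31*(-L*(4 + L)) = 9 - 31*L*(4 + L))
-S(b(-29, 24)) = -(9 - 31*(24 - 1*(-29))*(4 + (24 - 1*(-29)))) = -(9 - 31*(24 + 29)*(4 + (24 + 29))) = -(9 - 31*53*(4 + 53)) = -(9 - 31*53*57) = -(9 - 93651) = -1*(-93642) = 93642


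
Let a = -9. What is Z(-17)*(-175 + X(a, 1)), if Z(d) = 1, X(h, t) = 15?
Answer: -160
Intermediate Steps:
Z(-17)*(-175 + X(a, 1)) = 1*(-175 + 15) = 1*(-160) = -160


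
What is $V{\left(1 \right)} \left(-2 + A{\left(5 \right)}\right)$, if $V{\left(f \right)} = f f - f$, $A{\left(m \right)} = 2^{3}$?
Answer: $0$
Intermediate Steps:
$A{\left(m \right)} = 8$
$V{\left(f \right)} = f^{2} - f$
$V{\left(1 \right)} \left(-2 + A{\left(5 \right)}\right) = 1 \left(-1 + 1\right) \left(-2 + 8\right) = 1 \cdot 0 \cdot 6 = 0 \cdot 6 = 0$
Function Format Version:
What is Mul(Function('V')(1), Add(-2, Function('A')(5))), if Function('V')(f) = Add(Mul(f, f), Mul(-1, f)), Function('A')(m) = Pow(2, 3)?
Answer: 0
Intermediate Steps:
Function('A')(m) = 8
Function('V')(f) = Add(Pow(f, 2), Mul(-1, f))
Mul(Function('V')(1), Add(-2, Function('A')(5))) = Mul(Mul(1, Add(-1, 1)), Add(-2, 8)) = Mul(Mul(1, 0), 6) = Mul(0, 6) = 0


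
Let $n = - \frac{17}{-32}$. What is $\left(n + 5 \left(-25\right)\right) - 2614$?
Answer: $- \frac{87631}{32} \approx -2738.5$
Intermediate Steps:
$n = \frac{17}{32}$ ($n = \left(-17\right) \left(- \frac{1}{32}\right) = \frac{17}{32} \approx 0.53125$)
$\left(n + 5 \left(-25\right)\right) - 2614 = \left(\frac{17}{32} + 5 \left(-25\right)\right) - 2614 = \left(\frac{17}{32} - 125\right) - 2614 = - \frac{3983}{32} - 2614 = - \frac{87631}{32}$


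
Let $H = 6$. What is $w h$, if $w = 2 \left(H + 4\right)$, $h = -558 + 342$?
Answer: $-4320$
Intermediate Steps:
$h = -216$
$w = 20$ ($w = 2 \left(6 + 4\right) = 2 \cdot 10 = 20$)
$w h = 20 \left(-216\right) = -4320$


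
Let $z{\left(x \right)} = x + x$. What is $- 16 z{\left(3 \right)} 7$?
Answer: $-672$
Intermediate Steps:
$z{\left(x \right)} = 2 x$
$- 16 z{\left(3 \right)} 7 = - 16 \cdot 2 \cdot 3 \cdot 7 = \left(-16\right) 6 \cdot 7 = \left(-96\right) 7 = -672$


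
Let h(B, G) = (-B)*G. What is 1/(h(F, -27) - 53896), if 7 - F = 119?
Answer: -1/56920 ≈ -1.7569e-5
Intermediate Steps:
F = -112 (F = 7 - 1*119 = 7 - 119 = -112)
h(B, G) = -B*G
1/(h(F, -27) - 53896) = 1/(-1*(-112)*(-27) - 53896) = 1/(-3024 - 53896) = 1/(-56920) = -1/56920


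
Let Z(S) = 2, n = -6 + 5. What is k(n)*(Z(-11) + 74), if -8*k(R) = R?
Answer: 19/2 ≈ 9.5000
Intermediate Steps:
n = -1
k(R) = -R/8
k(n)*(Z(-11) + 74) = (-⅛*(-1))*(2 + 74) = (⅛)*76 = 19/2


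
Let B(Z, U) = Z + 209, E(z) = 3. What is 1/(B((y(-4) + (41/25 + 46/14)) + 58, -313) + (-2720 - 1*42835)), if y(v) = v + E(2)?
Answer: -175/7924713 ≈ -2.2083e-5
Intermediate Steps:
y(v) = 3 + v (y(v) = v + 3 = 3 + v)
B(Z, U) = 209 + Z
1/(B((y(-4) + (41/25 + 46/14)) + 58, -313) + (-2720 - 1*42835)) = 1/((209 + (((3 - 4) + (41/25 + 46/14)) + 58)) + (-2720 - 1*42835)) = 1/((209 + ((-1 + (41*(1/25) + 46*(1/14))) + 58)) + (-2720 - 42835)) = 1/((209 + ((-1 + (41/25 + 23/7)) + 58)) - 45555) = 1/((209 + ((-1 + 862/175) + 58)) - 45555) = 1/((209 + (687/175 + 58)) - 45555) = 1/((209 + 10837/175) - 45555) = 1/(47412/175 - 45555) = 1/(-7924713/175) = -175/7924713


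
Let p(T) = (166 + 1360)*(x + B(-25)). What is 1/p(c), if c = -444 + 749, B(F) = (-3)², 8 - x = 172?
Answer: -1/236530 ≈ -4.2278e-6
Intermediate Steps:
x = -164 (x = 8 - 1*172 = 8 - 172 = -164)
B(F) = 9
c = 305
p(T) = -236530 (p(T) = (166 + 1360)*(-164 + 9) = 1526*(-155) = -236530)
1/p(c) = 1/(-236530) = -1/236530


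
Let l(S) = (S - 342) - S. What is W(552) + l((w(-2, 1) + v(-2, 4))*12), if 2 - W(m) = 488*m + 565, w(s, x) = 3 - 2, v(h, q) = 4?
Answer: -270281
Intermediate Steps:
w(s, x) = 1
l(S) = -342 (l(S) = (-342 + S) - S = -342)
W(m) = -563 - 488*m (W(m) = 2 - (488*m + 565) = 2 - (565 + 488*m) = 2 + (-565 - 488*m) = -563 - 488*m)
W(552) + l((w(-2, 1) + v(-2, 4))*12) = (-563 - 488*552) - 342 = (-563 - 269376) - 342 = -269939 - 342 = -270281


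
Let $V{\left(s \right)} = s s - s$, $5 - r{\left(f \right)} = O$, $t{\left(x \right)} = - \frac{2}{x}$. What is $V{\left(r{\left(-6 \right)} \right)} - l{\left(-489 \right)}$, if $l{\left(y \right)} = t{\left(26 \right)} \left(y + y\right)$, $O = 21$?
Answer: $\frac{2558}{13} \approx 196.77$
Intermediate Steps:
$l{\left(y \right)} = - \frac{2 y}{13}$ ($l{\left(y \right)} = - \frac{2}{26} \left(y + y\right) = \left(-2\right) \frac{1}{26} \cdot 2 y = - \frac{2 y}{13}$)
$r{\left(f \right)} = -16$ ($r{\left(f \right)} = 5 - 21 = -16$)
$V{\left(s \right)} = s^{2} - s$
$V{\left(r{\left(-6 \right)} \right)} - l{\left(-489 \right)} = - 16 \left(-1 - 16\right) - \left(- \frac{2}{13}\right) \left(-489\right) = \left(-16\right) \left(-17\right) - \frac{978}{13} = 272 - \frac{978}{13} = \frac{2558}{13}$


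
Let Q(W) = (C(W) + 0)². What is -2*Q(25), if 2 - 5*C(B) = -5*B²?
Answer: -19556258/25 ≈ -7.8225e+5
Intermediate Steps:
C(B) = ⅖ + B² (C(B) = ⅖ - (-1)*B² = ⅖ + B²)
Q(W) = (⅖ + W²)² (Q(W) = ((⅖ + W²) + 0)² = (⅖ + W²)²)
-2*Q(25) = -2*(2 + 5*25²)²/25 = -2*(2 + 5*625)²/25 = -2*(2 + 3125)²/25 = -2*3127²/25 = -2*9778129/25 = -19556258/25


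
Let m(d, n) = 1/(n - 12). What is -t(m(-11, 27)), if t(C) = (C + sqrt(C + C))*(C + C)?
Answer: -2/225 - 2*sqrt(30)/225 ≈ -0.057575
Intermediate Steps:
m(d, n) = 1/(-12 + n)
t(C) = 2*C*(C + sqrt(2)*sqrt(C)) (t(C) = (C + sqrt(2*C))*(2*C) = (C + sqrt(2)*sqrt(C))*(2*C) = 2*C*(C + sqrt(2)*sqrt(C)))
-t(m(-11, 27)) = -(2*(1/(-12 + 27))**2 + 2*sqrt(2)*(1/(-12 + 27))**(3/2)) = -(2*(1/15)**2 + 2*sqrt(2)*(1/15)**(3/2)) = -(2*(1/225) + 2*sqrt(2)*(sqrt(15)/225)) = -(2/225 + 2*sqrt(30)/225) = -2/225 - 2*sqrt(30)/225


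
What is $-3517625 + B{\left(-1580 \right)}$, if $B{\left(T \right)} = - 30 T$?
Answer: $-3470225$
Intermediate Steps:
$-3517625 + B{\left(-1580 \right)} = -3517625 - -47400 = -3517625 + 47400 = -3470225$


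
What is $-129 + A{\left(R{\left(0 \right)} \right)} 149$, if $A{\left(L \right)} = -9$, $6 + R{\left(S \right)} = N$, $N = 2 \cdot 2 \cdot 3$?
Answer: $-1470$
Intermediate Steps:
$N = 12$ ($N = 4 \cdot 3 = 12$)
$R{\left(S \right)} = 6$ ($R{\left(S \right)} = -6 + 12 = 6$)
$-129 + A{\left(R{\left(0 \right)} \right)} 149 = -129 - 1341 = -1470$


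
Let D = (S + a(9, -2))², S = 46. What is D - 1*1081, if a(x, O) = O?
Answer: 855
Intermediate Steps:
D = 1936 (D = (46 - 2)² = 44² = 1936)
D - 1*1081 = 1936 - 1*1081 = 1936 - 1081 = 855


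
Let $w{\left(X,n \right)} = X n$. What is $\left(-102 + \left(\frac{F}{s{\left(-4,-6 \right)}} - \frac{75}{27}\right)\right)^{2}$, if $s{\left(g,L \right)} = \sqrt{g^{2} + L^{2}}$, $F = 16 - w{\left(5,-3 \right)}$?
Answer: $\frac{46318789}{4212} - \frac{29233 \sqrt{13}}{117} \approx 10096.0$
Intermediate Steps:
$F = 31$ ($F = 16 - 5 \left(-3\right) = 16 - -15 = 16 + 15 = 31$)
$s{\left(g,L \right)} = \sqrt{L^{2} + g^{2}}$
$\left(-102 + \left(\frac{F}{s{\left(-4,-6 \right)}} - \frac{75}{27}\right)\right)^{2} = \left(-102 + \left(\frac{31}{\sqrt{\left(-6\right)^{2} + \left(-4\right)^{2}}} - \frac{75}{27}\right)\right)^{2} = \left(-102 + \left(\frac{31}{\sqrt{36 + 16}} - \frac{25}{9}\right)\right)^{2} = \left(-102 - \left(\frac{25}{9} - \frac{31}{\sqrt{52}}\right)\right)^{2} = \left(-102 - \left(\frac{25}{9} - \frac{31}{2 \sqrt{13}}\right)\right)^{2} = \left(-102 - \left(\frac{25}{9} - 31 \frac{\sqrt{13}}{26}\right)\right)^{2} = \left(-102 - \left(\frac{25}{9} - \frac{31 \sqrt{13}}{26}\right)\right)^{2} = \left(- \frac{943}{9} + \frac{31 \sqrt{13}}{26}\right)^{2}$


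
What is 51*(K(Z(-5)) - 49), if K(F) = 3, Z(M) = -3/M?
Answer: -2346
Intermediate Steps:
51*(K(Z(-5)) - 49) = 51*(3 - 49) = 51*(-46) = -2346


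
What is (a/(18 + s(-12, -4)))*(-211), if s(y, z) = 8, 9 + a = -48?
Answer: 12027/26 ≈ 462.58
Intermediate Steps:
a = -57 (a = -9 - 48 = -57)
(a/(18 + s(-12, -4)))*(-211) = -57/(18 + 8)*(-211) = -57/26*(-211) = 12027/26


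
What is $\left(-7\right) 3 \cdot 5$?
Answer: $-105$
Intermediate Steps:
$\left(-7\right) 3 \cdot 5 = \left(-21\right) 5 = -105$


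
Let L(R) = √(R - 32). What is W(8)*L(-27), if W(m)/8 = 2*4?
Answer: 64*I*√59 ≈ 491.59*I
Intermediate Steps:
L(R) = √(-32 + R)
W(m) = 64 (W(m) = 8*(2*4) = 8*8 = 64)
W(8)*L(-27) = 64*√(-32 - 27) = 64*√(-59) = 64*(I*√59) = 64*I*√59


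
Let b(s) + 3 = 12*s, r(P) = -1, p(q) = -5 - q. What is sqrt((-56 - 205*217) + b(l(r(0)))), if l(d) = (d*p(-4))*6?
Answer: 2*I*sqrt(11118) ≈ 210.88*I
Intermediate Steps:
l(d) = -6*d (l(d) = (d*(-5 - 1*(-4)))*6 = (d*(-5 + 4))*6 = (d*(-1))*6 = -d*6 = -6*d)
b(s) = -3 + 12*s
sqrt((-56 - 205*217) + b(l(r(0)))) = sqrt((-56 - 205*217) + (-3 + 12*(-6*(-1)))) = sqrt((-56 - 44485) + (-3 + 12*6)) = sqrt(-44541 + (-3 + 72)) = sqrt(-44541 + 69) = sqrt(-44472) = 2*I*sqrt(11118)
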